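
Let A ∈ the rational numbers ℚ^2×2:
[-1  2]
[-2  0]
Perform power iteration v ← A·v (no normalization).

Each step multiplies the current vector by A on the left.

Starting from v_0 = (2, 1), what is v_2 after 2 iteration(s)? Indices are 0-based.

v_0 = (2, 1).
v_1 = A·v_0 = (0, -4).
v_2 = A·v_1 = (-8, 0).

v_2 = (-8, 0)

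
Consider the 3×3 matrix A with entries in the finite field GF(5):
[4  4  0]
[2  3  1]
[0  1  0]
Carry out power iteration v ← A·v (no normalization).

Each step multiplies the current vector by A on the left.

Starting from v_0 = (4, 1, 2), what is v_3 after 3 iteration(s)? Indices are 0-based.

v_3 = (3, 2, 0)

v_0 = (4, 1, 2).
v_1 = A·v_0 = (0, 3, 1).
v_2 = A·v_1 = (2, 0, 3).
v_3 = A·v_2 = (3, 2, 0).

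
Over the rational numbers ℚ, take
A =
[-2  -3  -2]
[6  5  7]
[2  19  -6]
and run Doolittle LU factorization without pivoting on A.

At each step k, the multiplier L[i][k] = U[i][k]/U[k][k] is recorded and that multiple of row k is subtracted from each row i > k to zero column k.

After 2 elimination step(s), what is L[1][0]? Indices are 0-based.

Step 1: pivot at (0,0) is -2.
  row1 ← row1 − (-3)·row0  ⇒  L[1][0]=-3, U row1=(0, -4, 1)
  row2 ← row2 − (-1)·row0  ⇒  L[2][0]=-1, U row2=(0, 16, -8)
Step 2: pivot at (1,1) is -4.
  row2 ← row2 − (-4)·row1  ⇒  L[2][1]=-4, U row2=(0, 0, -4)

L[1][0] = -3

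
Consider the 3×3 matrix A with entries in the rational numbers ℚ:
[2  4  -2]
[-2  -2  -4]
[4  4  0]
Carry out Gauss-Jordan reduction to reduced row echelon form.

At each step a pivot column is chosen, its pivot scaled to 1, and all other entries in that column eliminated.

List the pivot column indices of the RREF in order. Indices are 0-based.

pivot columns: 0, 1, 2

step 1: normalize row 0 (÷2) = (1, 2, -1)
  row 1: subtract -2×row0 = (0, 2, -6)
  row 2: subtract 4×row0 = (0, -4, 4)
step 2: normalize row 1 (÷2) = (0, 1, -3)
  row 0: subtract 2×row1 = (1, 0, 5)
  row 2: subtract -4×row1 = (0, 0, -8)
step 3: normalize row 2 (÷-8) = (0, 0, 1)
  row 0: subtract 5×row2 = (1, 0, 0)
  row 1: subtract -3×row2 = (0, 1, 0)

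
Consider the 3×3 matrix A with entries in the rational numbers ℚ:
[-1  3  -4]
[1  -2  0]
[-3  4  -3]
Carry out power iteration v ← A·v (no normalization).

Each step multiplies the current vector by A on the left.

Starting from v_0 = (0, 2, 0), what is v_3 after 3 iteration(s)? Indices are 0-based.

v_3 = (324, -78, 380)

v_0 = (0, 2, 0).
v_1 = A·v_0 = (6, -4, 8).
v_2 = A·v_1 = (-50, 14, -58).
v_3 = A·v_2 = (324, -78, 380).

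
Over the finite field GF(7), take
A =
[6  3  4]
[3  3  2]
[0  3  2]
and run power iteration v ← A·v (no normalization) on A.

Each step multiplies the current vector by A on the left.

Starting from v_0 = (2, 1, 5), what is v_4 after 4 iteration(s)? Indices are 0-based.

v_0 = (2, 1, 5).
v_1 = A·v_0 = (0, 5, 6).
v_2 = A·v_1 = (4, 6, 6).
v_3 = A·v_2 = (3, 0, 2).
v_4 = A·v_3 = (5, 6, 4).

v_4 = (5, 6, 4)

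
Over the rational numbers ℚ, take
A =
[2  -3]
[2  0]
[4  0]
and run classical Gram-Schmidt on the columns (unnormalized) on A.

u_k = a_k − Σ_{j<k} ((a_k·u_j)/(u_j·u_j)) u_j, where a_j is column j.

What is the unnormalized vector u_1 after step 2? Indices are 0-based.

Step 1: u_0 = a_0 = (2, 2, 4).
Step 2: u_1 = a_1 − (-1/4)·u_0 = (-5/2, 1/2, 1).

u_1 = (-5/2, 1/2, 1)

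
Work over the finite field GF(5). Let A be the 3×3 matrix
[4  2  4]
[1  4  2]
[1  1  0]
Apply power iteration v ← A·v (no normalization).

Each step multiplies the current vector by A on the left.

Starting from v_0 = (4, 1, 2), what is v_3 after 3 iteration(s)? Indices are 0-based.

v_0 = (4, 1, 2).
v_1 = A·v_0 = (1, 2, 0).
v_2 = A·v_1 = (3, 4, 3).
v_3 = A·v_2 = (2, 0, 2).

v_3 = (2, 0, 2)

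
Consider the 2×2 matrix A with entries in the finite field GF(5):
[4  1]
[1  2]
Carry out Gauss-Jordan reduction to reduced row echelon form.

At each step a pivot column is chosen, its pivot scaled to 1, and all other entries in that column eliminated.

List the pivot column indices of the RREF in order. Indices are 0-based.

pivot columns: 0, 1

step 1: normalize row 0 (÷4) = (1, 4)
  row 1: subtract 1×row0 = (0, 3)
step 2: normalize row 1 (÷3) = (0, 1)
  row 0: subtract 4×row1 = (1, 0)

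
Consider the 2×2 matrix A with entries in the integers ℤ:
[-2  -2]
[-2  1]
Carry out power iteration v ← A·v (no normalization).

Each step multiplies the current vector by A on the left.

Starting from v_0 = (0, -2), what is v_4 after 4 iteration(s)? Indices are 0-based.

v_4 = (-52, -58)

v_0 = (0, -2).
v_1 = A·v_0 = (4, -2).
v_2 = A·v_1 = (-4, -10).
v_3 = A·v_2 = (28, -2).
v_4 = A·v_3 = (-52, -58).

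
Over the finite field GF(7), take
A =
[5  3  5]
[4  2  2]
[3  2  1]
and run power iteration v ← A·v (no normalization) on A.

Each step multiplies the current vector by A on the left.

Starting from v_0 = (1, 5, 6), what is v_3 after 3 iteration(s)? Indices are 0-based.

v_0 = (1, 5, 6).
v_1 = A·v_0 = (1, 5, 5).
v_2 = A·v_1 = (3, 3, 4).
v_3 = A·v_2 = (2, 5, 5).

v_3 = (2, 5, 5)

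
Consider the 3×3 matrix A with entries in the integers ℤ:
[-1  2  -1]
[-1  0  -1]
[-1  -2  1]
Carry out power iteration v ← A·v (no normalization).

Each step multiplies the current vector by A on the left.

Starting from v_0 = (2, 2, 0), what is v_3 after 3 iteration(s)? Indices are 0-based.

v_3 = (12, 4, -12)

v_0 = (2, 2, 0).
v_1 = A·v_0 = (2, -2, -6).
v_2 = A·v_1 = (0, 4, -4).
v_3 = A·v_2 = (12, 4, -12).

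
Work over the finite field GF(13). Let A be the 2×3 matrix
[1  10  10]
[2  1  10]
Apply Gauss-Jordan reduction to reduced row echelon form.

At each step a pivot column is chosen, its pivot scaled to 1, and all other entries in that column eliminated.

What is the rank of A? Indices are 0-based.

pivot(0,0)=1: scale R0 → (1, 10, 10)
  clear (1,0): R1 −= (2)R0 → (0, 7, 3)
pivot(1,1)=7: scale R1 → (0, 1, 6)
  clear (0,1): R0 −= (10)R1 → (1, 0, 2)

rank = 2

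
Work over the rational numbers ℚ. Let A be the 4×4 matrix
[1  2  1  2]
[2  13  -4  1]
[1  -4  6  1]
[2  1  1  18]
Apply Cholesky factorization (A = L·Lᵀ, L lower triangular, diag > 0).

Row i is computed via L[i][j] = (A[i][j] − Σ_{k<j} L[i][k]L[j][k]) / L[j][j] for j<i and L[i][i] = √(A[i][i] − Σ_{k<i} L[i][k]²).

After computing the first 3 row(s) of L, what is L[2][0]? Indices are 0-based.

Step 1: L[0][0] = √(1) = 1.
  L[1][0] = (2) / L[0][0] = 2.
Step 2: L[1][1] = √(9) = 3.
  L[2][0] = (1) / L[0][0] = 1.
  L[2][1] = (-6) / L[1][1] = -2.
Step 3: L[2][2] = √(1) = 1.

L[2][0] = 1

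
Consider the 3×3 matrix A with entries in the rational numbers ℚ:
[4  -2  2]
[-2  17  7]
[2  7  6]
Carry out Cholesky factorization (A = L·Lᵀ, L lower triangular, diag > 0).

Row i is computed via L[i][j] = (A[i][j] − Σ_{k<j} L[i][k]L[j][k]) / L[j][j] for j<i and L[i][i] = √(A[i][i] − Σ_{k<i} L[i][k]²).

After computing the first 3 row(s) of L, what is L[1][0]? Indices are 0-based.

L[1][0] = -1

Step 1: L[0][0] = √(4) = 2.
  L[1][0] = (-2) / L[0][0] = -1.
Step 2: L[1][1] = √(16) = 4.
  L[2][0] = (2) / L[0][0] = 1.
  L[2][1] = (8) / L[1][1] = 2.
Step 3: L[2][2] = √(1) = 1.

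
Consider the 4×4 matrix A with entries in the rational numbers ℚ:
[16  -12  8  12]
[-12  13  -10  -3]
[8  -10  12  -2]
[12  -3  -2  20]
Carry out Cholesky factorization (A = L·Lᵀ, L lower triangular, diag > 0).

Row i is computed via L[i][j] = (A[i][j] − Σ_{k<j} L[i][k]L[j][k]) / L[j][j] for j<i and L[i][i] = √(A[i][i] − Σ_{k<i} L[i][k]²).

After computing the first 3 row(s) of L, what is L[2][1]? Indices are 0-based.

Step 1: L[0][0] = √(16) = 4.
  L[1][0] = (-12) / L[0][0] = -3.
Step 2: L[1][1] = √(4) = 2.
  L[2][0] = (8) / L[0][0] = 2.
  L[2][1] = (-4) / L[1][1] = -2.
Step 3: L[2][2] = √(4) = 2.

L[2][1] = -2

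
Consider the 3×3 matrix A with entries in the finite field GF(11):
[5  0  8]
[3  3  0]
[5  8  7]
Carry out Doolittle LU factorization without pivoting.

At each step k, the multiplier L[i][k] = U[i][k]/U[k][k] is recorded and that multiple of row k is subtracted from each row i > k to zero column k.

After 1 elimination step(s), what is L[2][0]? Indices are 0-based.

L[2][0] = 1

k=0: U[0][0]=5
  eliminate (1,0): mult=5, new row 1: (0, 3, 4); set L[1][0]=5
  eliminate (2,0): mult=1, new row 2: (0, 8, 10); set L[2][0]=1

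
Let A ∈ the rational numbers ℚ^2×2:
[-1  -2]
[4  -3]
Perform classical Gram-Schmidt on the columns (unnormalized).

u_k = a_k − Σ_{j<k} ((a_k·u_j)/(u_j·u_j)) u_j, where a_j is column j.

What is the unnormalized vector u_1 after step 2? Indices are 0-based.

Step 1: u_0 = a_0 = (-1, 4).
Step 2: u_1 = a_1 − (-10/17)·u_0 = (-44/17, -11/17).

u_1 = (-44/17, -11/17)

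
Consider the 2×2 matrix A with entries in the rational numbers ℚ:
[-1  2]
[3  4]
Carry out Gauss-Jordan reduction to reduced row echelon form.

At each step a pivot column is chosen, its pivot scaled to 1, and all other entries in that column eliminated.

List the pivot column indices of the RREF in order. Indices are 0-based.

pivot columns: 0, 1

[1] R0 /= -1  ⇒  (1, -2)
     R1 -= 3·R0  ⇒  (0, 10)
[2] R1 /= 10  ⇒  (0, 1)
     R0 -= -2·R1  ⇒  (1, 0)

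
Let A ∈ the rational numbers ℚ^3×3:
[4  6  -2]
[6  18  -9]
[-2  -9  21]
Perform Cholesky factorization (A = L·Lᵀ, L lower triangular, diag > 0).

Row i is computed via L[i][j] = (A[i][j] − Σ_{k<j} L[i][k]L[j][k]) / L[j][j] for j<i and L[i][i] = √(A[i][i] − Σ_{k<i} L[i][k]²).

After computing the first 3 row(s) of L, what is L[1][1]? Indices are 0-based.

L[1][1] = 3

Step 1: L[0][0] = √(4) = 2.
  L[1][0] = (6) / L[0][0] = 3.
Step 2: L[1][1] = √(9) = 3.
  L[2][0] = (-2) / L[0][0] = -1.
  L[2][1] = (-6) / L[1][1] = -2.
Step 3: L[2][2] = √(16) = 4.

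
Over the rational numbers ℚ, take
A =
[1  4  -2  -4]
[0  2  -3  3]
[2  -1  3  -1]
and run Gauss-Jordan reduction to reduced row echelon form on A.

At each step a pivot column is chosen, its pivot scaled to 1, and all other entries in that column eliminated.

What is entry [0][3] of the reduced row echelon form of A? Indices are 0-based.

M[0][3] = 34/13

step 1: normalize row 0 (÷1) = (1, 4, -2, -4)
  row 2: subtract 2×row0 = (0, -9, 7, 7)
step 2: normalize row 1 (÷2) = (0, 1, -3/2, 3/2)
  row 0: subtract 4×row1 = (1, 0, 4, -10)
  row 2: subtract -9×row1 = (0, 0, -13/2, 41/2)
step 3: normalize row 2 (÷-13/2) = (0, 0, 1, -41/13)
  row 0: subtract 4×row2 = (1, 0, 0, 34/13)
  row 1: subtract -3/2×row2 = (0, 1, 0, -42/13)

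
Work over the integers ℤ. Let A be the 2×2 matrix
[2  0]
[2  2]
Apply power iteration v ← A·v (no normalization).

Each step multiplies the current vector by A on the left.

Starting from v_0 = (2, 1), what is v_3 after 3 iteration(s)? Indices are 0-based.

v_0 = (2, 1).
v_1 = A·v_0 = (4, 6).
v_2 = A·v_1 = (8, 20).
v_3 = A·v_2 = (16, 56).

v_3 = (16, 56)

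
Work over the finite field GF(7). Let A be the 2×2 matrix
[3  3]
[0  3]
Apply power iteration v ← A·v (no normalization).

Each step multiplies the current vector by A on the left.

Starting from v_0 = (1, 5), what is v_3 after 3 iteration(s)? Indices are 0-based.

v_3 = (5, 2)

v_0 = (1, 5).
v_1 = A·v_0 = (4, 1).
v_2 = A·v_1 = (1, 3).
v_3 = A·v_2 = (5, 2).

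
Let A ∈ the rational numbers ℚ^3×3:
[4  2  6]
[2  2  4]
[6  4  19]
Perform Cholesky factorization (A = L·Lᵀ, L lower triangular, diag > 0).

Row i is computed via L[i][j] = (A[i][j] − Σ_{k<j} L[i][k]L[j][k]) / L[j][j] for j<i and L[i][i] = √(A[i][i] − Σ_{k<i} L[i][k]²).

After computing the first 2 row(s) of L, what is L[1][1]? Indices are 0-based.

L[1][1] = 1

Step 1: L[0][0] = √(4) = 2.
  L[1][0] = (2) / L[0][0] = 1.
Step 2: L[1][1] = √(1) = 1.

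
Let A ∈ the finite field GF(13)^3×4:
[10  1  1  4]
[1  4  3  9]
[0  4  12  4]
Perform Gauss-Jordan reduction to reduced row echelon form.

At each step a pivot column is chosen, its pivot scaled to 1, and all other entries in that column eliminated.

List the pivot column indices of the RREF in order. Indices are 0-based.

pivot columns: 0, 1, 2

[1] R0 /= 10  ⇒  (1, 4, 4, 3)
     R1 -= 1·R0  ⇒  (0, 0, 12, 6)
[2] R1 <-> R2
[2] R1 /= 4  ⇒  (0, 1, 3, 1)
     R0 -= 4·R1  ⇒  (1, 0, 5, 12)
[3] R2 /= 12  ⇒  (0, 0, 1, 7)
     R0 -= 5·R2  ⇒  (1, 0, 0, 3)
     R1 -= 3·R2  ⇒  (0, 1, 0, 6)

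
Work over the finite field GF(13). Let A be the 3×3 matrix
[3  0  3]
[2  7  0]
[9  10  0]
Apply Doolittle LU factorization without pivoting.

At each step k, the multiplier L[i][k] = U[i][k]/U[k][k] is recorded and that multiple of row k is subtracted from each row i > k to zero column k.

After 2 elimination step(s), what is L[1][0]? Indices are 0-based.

k=0: U[0][0]=3
  eliminate (1,0): mult=5, new row 1: (0, 7, 11); set L[1][0]=5
  eliminate (2,0): mult=3, new row 2: (0, 10, 4); set L[2][0]=3
k=1: U[1][1]=7
  eliminate (2,1): mult=7, new row 2: (0, 0, 5); set L[2][1]=7

L[1][0] = 5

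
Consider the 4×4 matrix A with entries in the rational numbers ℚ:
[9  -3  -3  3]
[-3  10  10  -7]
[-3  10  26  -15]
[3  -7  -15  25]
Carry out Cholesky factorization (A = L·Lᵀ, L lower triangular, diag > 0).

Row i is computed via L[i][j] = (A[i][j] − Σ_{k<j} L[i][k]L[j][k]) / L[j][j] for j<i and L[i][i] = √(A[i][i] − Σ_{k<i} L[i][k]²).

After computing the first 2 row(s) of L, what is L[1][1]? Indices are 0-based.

L[1][1] = 3

Step 1: L[0][0] = √(9) = 3.
  L[1][0] = (-3) / L[0][0] = -1.
Step 2: L[1][1] = √(9) = 3.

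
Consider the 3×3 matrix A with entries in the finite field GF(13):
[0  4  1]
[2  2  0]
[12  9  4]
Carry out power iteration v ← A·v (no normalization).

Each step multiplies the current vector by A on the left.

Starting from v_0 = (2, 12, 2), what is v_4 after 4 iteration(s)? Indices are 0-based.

v_4 = (2, 10, 8)

v_0 = (2, 12, 2).
v_1 = A·v_0 = (11, 2, 10).
v_2 = A·v_1 = (5, 0, 8).
v_3 = A·v_2 = (8, 10, 1).
v_4 = A·v_3 = (2, 10, 8).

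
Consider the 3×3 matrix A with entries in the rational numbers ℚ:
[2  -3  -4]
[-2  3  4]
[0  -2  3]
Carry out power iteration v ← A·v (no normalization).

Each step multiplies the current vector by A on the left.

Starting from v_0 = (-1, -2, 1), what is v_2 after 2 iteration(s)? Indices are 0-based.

v_2 = (-28, 28, 21)

v_0 = (-1, -2, 1).
v_1 = A·v_0 = (0, 0, 7).
v_2 = A·v_1 = (-28, 28, 21).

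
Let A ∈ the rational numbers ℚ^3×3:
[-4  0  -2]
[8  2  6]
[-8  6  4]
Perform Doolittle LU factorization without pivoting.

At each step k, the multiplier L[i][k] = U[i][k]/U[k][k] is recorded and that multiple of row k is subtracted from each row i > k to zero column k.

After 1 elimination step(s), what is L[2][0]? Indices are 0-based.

L[2][0] = 2

[col 0] pivot -4
  R1 -= -2*R0 → (0, 2, 2)  (L[1][0] := -2)
  R2 -= 2*R0 → (0, 6, 8)  (L[2][0] := 2)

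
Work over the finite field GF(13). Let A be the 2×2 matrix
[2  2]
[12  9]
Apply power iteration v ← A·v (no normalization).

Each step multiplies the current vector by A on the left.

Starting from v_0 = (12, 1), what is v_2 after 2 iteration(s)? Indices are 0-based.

v_2 = (7, 12)

v_0 = (12, 1).
v_1 = A·v_0 = (0, 10).
v_2 = A·v_1 = (7, 12).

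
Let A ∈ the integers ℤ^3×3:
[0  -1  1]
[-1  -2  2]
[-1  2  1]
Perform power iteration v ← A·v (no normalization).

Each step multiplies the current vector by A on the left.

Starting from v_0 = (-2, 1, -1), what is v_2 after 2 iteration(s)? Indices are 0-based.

v_0 = (-2, 1, -1).
v_1 = A·v_0 = (-2, -2, 3).
v_2 = A·v_1 = (5, 12, 1).

v_2 = (5, 12, 1)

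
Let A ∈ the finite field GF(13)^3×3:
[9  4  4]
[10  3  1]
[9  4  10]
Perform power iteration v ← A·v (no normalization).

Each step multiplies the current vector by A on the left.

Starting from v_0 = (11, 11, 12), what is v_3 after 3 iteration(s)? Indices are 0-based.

v_0 = (11, 11, 12).
v_1 = A·v_0 = (9, 12, 3).
v_2 = A·v_1 = (11, 12, 3).
v_3 = A·v_2 = (3, 6, 8).

v_3 = (3, 6, 8)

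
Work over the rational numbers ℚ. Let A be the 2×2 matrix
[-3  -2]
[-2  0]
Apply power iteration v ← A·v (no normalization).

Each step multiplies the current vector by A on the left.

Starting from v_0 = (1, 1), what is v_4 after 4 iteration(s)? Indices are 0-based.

v_4 = (307, 154)

v_0 = (1, 1).
v_1 = A·v_0 = (-5, -2).
v_2 = A·v_1 = (19, 10).
v_3 = A·v_2 = (-77, -38).
v_4 = A·v_3 = (307, 154).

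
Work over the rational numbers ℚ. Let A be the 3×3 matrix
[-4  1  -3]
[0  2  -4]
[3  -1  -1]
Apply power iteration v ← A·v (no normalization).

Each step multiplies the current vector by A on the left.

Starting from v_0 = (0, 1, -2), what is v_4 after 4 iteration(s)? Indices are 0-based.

v_0 = (0, 1, -2).
v_1 = A·v_0 = (7, 10, 1).
v_2 = A·v_1 = (-21, 16, 10).
v_3 = A·v_2 = (70, -8, -89).
v_4 = A·v_3 = (-21, 340, 307).

v_4 = (-21, 340, 307)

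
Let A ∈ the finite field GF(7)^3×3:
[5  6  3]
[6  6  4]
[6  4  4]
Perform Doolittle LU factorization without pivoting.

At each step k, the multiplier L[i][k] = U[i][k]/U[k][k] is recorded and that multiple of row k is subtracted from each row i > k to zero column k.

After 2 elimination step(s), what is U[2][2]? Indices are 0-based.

U[2][2] = 4

[col 0] pivot 5
  R1 -= 4*R0 → (0, 3, 6)  (L[1][0] := 4)
  R2 -= 4*R0 → (0, 1, 6)  (L[2][0] := 4)
[col 1] pivot 3
  R2 -= 5*R1 → (0, 0, 4)  (L[2][1] := 5)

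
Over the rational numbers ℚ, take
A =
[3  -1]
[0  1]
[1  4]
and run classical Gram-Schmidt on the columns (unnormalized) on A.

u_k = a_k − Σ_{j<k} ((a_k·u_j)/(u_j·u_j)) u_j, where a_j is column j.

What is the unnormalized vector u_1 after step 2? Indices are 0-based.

Step 1: u_0 = a_0 = (3, 0, 1).
Step 2: u_1 = a_1 − (1/10)·u_0 = (-13/10, 1, 39/10).

u_1 = (-13/10, 1, 39/10)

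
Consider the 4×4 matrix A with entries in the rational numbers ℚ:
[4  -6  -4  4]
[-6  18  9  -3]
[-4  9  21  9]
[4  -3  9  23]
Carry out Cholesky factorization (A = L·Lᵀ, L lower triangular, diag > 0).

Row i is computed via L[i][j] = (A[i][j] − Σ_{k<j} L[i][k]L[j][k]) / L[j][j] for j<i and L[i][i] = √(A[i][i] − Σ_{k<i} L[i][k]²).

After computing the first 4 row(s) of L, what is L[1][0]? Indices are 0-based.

Step 1: L[0][0] = √(4) = 2.
  L[1][0] = (-6) / L[0][0] = -3.
Step 2: L[1][1] = √(9) = 3.
  L[2][0] = (-4) / L[0][0] = -2.
  L[2][1] = (3) / L[1][1] = 1.
Step 3: L[2][2] = √(16) = 4.
  L[3][0] = (4) / L[0][0] = 2.
  L[3][1] = (3) / L[1][1] = 1.
  L[3][2] = (12) / L[2][2] = 3.
Step 4: L[3][3] = √(9) = 3.

L[1][0] = -3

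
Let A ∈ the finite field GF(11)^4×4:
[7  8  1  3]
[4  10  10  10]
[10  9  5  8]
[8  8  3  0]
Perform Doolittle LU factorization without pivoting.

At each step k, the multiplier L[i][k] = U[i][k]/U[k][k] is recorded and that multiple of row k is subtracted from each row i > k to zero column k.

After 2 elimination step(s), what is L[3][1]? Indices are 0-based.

Step 1: pivot at (0,0) is 7.
  row1 ← row1 − (10)·row0  ⇒  L[1][0]=10, U row1=(0, 7, 0, 2)
  row2 ← row2 − (3)·row0  ⇒  L[2][0]=3, U row2=(0, 7, 2, 10)
  row3 ← row3 − (9)·row0  ⇒  L[3][0]=9, U row3=(0, 2, 5, 6)
Step 2: pivot at (1,1) is 7.
  row2 ← row2 − (1)·row1  ⇒  L[2][1]=1, U row2=(0, 0, 2, 8)
  row3 ← row3 − (5)·row1  ⇒  L[3][1]=5, U row3=(0, 0, 5, 7)

L[3][1] = 5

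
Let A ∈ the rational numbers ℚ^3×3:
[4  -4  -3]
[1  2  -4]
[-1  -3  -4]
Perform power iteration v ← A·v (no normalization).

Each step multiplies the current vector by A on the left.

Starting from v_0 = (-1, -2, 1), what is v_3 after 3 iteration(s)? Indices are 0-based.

v_0 = (-1, -2, 1).
v_1 = A·v_0 = (1, -9, 3).
v_2 = A·v_1 = (31, -29, 14).
v_3 = A·v_2 = (198, -83, 0).

v_3 = (198, -83, 0)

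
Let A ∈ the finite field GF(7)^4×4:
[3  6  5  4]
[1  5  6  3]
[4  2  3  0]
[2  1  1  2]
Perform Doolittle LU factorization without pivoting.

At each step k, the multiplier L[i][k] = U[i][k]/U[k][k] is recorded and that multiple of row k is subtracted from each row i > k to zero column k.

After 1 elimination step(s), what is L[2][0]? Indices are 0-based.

L[2][0] = 6

[col 0] pivot 3
  R1 -= 5*R0 → (0, 3, 2, 4)  (L[1][0] := 5)
  R2 -= 6*R0 → (0, 1, 1, 4)  (L[2][0] := 6)
  R3 -= 3*R0 → (0, 4, 0, 4)  (L[3][0] := 3)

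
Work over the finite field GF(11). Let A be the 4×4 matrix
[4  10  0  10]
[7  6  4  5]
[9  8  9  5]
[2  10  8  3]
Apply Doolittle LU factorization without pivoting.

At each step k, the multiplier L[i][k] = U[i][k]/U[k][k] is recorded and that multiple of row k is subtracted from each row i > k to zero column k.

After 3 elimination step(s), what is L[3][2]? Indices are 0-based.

k=0: U[0][0]=4
  eliminate (1,0): mult=10, new row 1: (0, 5, 4, 4); set L[1][0]=10
  eliminate (2,0): mult=5, new row 2: (0, 2, 9, 10); set L[2][0]=5
  eliminate (3,0): mult=6, new row 3: (0, 5, 8, 9); set L[3][0]=6
k=1: U[1][1]=5
  eliminate (2,1): mult=7, new row 2: (0, 0, 3, 4); set L[2][1]=7
  eliminate (3,1): mult=1, new row 3: (0, 0, 4, 5); set L[3][1]=1
k=2: U[2][2]=3
  eliminate (3,2): mult=5, new row 3: (0, 0, 0, 7); set L[3][2]=5

L[3][2] = 5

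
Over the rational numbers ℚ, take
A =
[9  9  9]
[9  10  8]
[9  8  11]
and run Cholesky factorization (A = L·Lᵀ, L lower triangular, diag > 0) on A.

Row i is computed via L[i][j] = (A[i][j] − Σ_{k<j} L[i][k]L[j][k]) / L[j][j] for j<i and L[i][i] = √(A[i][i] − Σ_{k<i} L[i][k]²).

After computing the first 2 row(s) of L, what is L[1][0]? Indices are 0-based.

Step 1: L[0][0] = √(9) = 3.
  L[1][0] = (9) / L[0][0] = 3.
Step 2: L[1][1] = √(1) = 1.

L[1][0] = 3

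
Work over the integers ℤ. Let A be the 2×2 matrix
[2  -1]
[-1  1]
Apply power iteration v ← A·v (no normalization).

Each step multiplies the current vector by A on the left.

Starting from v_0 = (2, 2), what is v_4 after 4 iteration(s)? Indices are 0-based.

v_4 = (26, -16)

v_0 = (2, 2).
v_1 = A·v_0 = (2, 0).
v_2 = A·v_1 = (4, -2).
v_3 = A·v_2 = (10, -6).
v_4 = A·v_3 = (26, -16).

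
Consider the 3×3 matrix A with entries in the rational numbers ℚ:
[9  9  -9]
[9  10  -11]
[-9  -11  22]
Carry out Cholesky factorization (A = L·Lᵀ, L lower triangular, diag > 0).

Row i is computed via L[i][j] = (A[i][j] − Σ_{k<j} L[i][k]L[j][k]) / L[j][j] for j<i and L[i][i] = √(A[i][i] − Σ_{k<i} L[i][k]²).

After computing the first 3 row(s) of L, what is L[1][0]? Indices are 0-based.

L[1][0] = 3

Step 1: L[0][0] = √(9) = 3.
  L[1][0] = (9) / L[0][0] = 3.
Step 2: L[1][1] = √(1) = 1.
  L[2][0] = (-9) / L[0][0] = -3.
  L[2][1] = (-2) / L[1][1] = -2.
Step 3: L[2][2] = √(9) = 3.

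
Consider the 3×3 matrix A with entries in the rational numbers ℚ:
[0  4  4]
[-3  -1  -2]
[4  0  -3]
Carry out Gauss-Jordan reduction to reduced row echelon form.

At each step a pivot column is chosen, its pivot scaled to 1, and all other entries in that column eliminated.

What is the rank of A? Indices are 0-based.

pivot(0,0): swap R0↔R1
pivot(0,0)=-3: scale R0 → (1, 1/3, 2/3)
  clear (2,0): R2 −= (4)R0 → (0, -4/3, -17/3)
pivot(1,1)=4: scale R1 → (0, 1, 1)
  clear (0,1): R0 −= (1/3)R1 → (1, 0, 1/3)
  clear (2,1): R2 −= (-4/3)R1 → (0, 0, -13/3)
pivot(2,2)=-13/3: scale R2 → (0, 0, 1)
  clear (0,2): R0 −= (1/3)R2 → (1, 0, 0)
  clear (1,2): R1 −= (1)R2 → (0, 1, 0)

rank = 3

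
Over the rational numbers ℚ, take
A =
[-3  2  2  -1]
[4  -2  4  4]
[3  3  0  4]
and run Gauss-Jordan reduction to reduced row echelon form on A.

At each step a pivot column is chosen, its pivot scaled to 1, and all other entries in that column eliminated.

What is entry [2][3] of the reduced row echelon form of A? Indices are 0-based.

M[2][3] = 17/48

pivot(0,0)=-3: scale R0 → (1, -2/3, -2/3, 1/3)
  clear (1,0): R1 −= (4)R0 → (0, 2/3, 20/3, 8/3)
  clear (2,0): R2 −= (3)R0 → (0, 5, 2, 3)
pivot(1,1)=2/3: scale R1 → (0, 1, 10, 4)
  clear (0,1): R0 −= (-2/3)R1 → (1, 0, 6, 3)
  clear (2,1): R2 −= (5)R1 → (0, 0, -48, -17)
pivot(2,2)=-48: scale R2 → (0, 0, 1, 17/48)
  clear (0,2): R0 −= (6)R2 → (1, 0, 0, 7/8)
  clear (1,2): R1 −= (10)R2 → (0, 1, 0, 11/24)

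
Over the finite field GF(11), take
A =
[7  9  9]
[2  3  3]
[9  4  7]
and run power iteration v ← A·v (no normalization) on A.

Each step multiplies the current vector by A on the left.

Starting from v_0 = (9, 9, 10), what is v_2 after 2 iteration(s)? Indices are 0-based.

v_2 = (3, 0, 8)

v_0 = (9, 9, 10).
v_1 = A·v_0 = (3, 9, 0).
v_2 = A·v_1 = (3, 0, 8).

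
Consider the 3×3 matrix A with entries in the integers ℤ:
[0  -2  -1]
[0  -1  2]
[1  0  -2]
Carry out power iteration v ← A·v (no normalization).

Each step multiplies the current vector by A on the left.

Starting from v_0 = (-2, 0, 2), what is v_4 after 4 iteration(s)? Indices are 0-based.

v_0 = (-2, 0, 2).
v_1 = A·v_0 = (-2, 4, -6).
v_2 = A·v_1 = (-2, -16, 10).
v_3 = A·v_2 = (22, 36, -22).
v_4 = A·v_3 = (-50, -80, 66).

v_4 = (-50, -80, 66)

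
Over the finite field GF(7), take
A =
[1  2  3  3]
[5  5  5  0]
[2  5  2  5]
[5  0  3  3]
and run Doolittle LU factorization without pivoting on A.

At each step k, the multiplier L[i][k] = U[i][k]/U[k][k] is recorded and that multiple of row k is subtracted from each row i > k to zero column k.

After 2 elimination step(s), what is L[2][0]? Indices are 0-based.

L[2][0] = 2

[col 0] pivot 1
  R1 -= 5*R0 → (0, 2, 4, 6)  (L[1][0] := 5)
  R2 -= 2*R0 → (0, 1, 3, 6)  (L[2][0] := 2)
  R3 -= 5*R0 → (0, 4, 2, 2)  (L[3][0] := 5)
[col 1] pivot 2
  R2 -= 4*R1 → (0, 0, 1, 3)  (L[2][1] := 4)
  R3 -= 2*R1 → (0, 0, 1, 4)  (L[3][1] := 2)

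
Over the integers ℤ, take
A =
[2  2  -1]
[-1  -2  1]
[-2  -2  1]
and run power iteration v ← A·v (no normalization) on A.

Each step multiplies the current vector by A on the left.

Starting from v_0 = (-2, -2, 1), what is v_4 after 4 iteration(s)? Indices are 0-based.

v_4 = (-57, 26, 57)

v_0 = (-2, -2, 1).
v_1 = A·v_0 = (-9, 7, 9).
v_2 = A·v_1 = (-13, 4, 13).
v_3 = A·v_2 = (-31, 18, 31).
v_4 = A·v_3 = (-57, 26, 57).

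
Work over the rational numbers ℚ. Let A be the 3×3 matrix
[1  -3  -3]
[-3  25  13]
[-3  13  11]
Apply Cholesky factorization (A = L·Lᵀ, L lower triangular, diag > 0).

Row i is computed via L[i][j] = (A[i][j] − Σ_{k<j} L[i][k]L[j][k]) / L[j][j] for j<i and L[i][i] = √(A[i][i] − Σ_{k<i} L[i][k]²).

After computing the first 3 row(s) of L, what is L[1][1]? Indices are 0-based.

L[1][1] = 4

Step 1: L[0][0] = √(1) = 1.
  L[1][0] = (-3) / L[0][0] = -3.
Step 2: L[1][1] = √(16) = 4.
  L[2][0] = (-3) / L[0][0] = -3.
  L[2][1] = (4) / L[1][1] = 1.
Step 3: L[2][2] = √(1) = 1.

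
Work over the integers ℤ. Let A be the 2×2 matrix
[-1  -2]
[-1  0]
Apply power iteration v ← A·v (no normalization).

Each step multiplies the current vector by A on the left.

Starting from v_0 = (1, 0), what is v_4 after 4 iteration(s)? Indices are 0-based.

v_4 = (11, 5)

v_0 = (1, 0).
v_1 = A·v_0 = (-1, -1).
v_2 = A·v_1 = (3, 1).
v_3 = A·v_2 = (-5, -3).
v_4 = A·v_3 = (11, 5).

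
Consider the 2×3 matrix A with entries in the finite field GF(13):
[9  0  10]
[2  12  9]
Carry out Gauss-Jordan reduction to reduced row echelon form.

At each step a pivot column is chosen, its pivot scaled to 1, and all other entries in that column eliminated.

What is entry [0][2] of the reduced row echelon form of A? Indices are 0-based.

M[0][2] = 4

[1] R0 /= 9  ⇒  (1, 0, 4)
     R1 -= 2·R0  ⇒  (0, 12, 1)
[2] R1 /= 12  ⇒  (0, 1, 12)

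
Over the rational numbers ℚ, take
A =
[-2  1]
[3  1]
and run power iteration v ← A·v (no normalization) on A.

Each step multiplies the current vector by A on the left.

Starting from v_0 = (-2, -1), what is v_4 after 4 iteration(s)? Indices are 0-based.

v_4 = (-93, 47)

v_0 = (-2, -1).
v_1 = A·v_0 = (3, -7).
v_2 = A·v_1 = (-13, 2).
v_3 = A·v_2 = (28, -37).
v_4 = A·v_3 = (-93, 47).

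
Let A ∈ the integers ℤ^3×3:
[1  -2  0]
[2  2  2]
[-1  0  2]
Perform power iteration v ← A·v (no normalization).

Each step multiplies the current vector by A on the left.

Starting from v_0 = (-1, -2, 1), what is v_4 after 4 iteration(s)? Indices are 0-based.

v_0 = (-1, -2, 1).
v_1 = A·v_0 = (3, -4, 3).
v_2 = A·v_1 = (11, 4, 3).
v_3 = A·v_2 = (3, 36, -5).
v_4 = A·v_3 = (-69, 68, -13).

v_4 = (-69, 68, -13)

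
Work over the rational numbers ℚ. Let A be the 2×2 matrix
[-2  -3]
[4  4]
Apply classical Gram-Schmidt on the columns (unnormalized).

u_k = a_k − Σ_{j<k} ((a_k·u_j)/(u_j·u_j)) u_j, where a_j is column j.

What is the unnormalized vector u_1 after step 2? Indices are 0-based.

u_1 = (-4/5, -2/5)

Step 1: u_0 = a_0 = (-2, 4).
Step 2: u_1 = a_1 − (11/10)·u_0 = (-4/5, -2/5).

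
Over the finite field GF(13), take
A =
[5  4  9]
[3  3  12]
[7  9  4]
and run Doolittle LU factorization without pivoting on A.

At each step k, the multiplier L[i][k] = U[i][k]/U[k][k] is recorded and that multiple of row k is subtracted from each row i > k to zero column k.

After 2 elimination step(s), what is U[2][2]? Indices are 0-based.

Step 1: pivot at (0,0) is 5.
  row1 ← row1 − (11)·row0  ⇒  L[1][0]=11, U row1=(0, 11, 4)
  row2 ← row2 − (4)·row0  ⇒  L[2][0]=4, U row2=(0, 6, 7)
Step 2: pivot at (1,1) is 11.
  row2 ← row2 − (10)·row1  ⇒  L[2][1]=10, U row2=(0, 0, 6)

U[2][2] = 6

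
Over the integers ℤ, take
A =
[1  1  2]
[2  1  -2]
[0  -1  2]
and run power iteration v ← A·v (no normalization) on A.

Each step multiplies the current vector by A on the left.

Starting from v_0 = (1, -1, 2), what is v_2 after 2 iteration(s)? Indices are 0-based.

v_2 = (11, -5, 13)

v_0 = (1, -1, 2).
v_1 = A·v_0 = (4, -3, 5).
v_2 = A·v_1 = (11, -5, 13).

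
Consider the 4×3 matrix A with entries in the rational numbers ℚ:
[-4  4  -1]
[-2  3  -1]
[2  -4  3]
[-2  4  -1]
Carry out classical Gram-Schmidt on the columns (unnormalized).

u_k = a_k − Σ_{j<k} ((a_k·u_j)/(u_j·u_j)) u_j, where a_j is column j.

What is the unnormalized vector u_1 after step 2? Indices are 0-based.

Step 1: u_0 = a_0 = (-4, -2, 2, -2).
Step 2: u_1 = a_1 − (-19/14)·u_0 = (-10/7, 2/7, -9/7, 9/7).

u_1 = (-10/7, 2/7, -9/7, 9/7)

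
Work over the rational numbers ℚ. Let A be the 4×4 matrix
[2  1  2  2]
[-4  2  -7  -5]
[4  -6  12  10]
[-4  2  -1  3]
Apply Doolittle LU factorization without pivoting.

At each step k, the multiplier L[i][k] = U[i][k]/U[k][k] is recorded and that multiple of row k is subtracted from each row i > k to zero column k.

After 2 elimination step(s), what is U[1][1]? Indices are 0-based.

[col 0] pivot 2
  R1 -= -2*R0 → (0, 4, -3, -1)  (L[1][0] := -2)
  R2 -= 2*R0 → (0, -8, 8, 6)  (L[2][0] := 2)
  R3 -= -2*R0 → (0, 4, 3, 7)  (L[3][0] := -2)
[col 1] pivot 4
  R2 -= -2*R1 → (0, 0, 2, 4)  (L[2][1] := -2)
  R3 -= 1*R1 → (0, 0, 6, 8)  (L[3][1] := 1)

U[1][1] = 4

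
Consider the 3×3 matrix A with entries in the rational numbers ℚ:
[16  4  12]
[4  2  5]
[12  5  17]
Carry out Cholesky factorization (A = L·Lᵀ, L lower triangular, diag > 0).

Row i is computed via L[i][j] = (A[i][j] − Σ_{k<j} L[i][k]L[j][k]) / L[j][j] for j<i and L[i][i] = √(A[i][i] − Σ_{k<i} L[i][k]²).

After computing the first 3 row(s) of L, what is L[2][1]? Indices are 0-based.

L[2][1] = 2

Step 1: L[0][0] = √(16) = 4.
  L[1][0] = (4) / L[0][0] = 1.
Step 2: L[1][1] = √(1) = 1.
  L[2][0] = (12) / L[0][0] = 3.
  L[2][1] = (2) / L[1][1] = 2.
Step 3: L[2][2] = √(4) = 2.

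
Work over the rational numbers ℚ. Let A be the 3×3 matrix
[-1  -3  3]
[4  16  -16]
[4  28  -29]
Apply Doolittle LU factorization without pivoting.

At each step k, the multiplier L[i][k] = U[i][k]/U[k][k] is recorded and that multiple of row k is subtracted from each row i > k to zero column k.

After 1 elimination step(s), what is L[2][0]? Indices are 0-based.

k=0: U[0][0]=-1
  eliminate (1,0): mult=-4, new row 1: (0, 4, -4); set L[1][0]=-4
  eliminate (2,0): mult=-4, new row 2: (0, 16, -17); set L[2][0]=-4

L[2][0] = -4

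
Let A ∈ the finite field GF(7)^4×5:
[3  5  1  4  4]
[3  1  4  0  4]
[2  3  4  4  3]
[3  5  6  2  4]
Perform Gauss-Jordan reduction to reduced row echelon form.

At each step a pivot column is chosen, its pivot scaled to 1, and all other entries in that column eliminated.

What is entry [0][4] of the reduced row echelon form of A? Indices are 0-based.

[1] R0 /= 3  ⇒  (1, 4, 5, 6, 6)
     R1 -= 3·R0  ⇒  (0, 3, 3, 3, 0)
     R2 -= 2·R0  ⇒  (0, 2, 1, 6, 5)
     R3 -= 3·R0  ⇒  (0, 0, 5, 5, 0)
[2] R1 /= 3  ⇒  (0, 1, 1, 1, 0)
     R0 -= 4·R1  ⇒  (1, 0, 1, 2, 6)
     R2 -= 2·R1  ⇒  (0, 0, 6, 4, 5)
[3] R2 /= 6  ⇒  (0, 0, 1, 3, 2)
     R0 -= 1·R2  ⇒  (1, 0, 0, 6, 4)
     R1 -= 1·R2  ⇒  (0, 1, 0, 5, 5)
     R3 -= 5·R2  ⇒  (0, 0, 0, 4, 4)
[4] R3 /= 4  ⇒  (0, 0, 0, 1, 1)
     R0 -= 6·R3  ⇒  (1, 0, 0, 0, 5)
     R1 -= 5·R3  ⇒  (0, 1, 0, 0, 0)
     R2 -= 3·R3  ⇒  (0, 0, 1, 0, 6)

M[0][4] = 5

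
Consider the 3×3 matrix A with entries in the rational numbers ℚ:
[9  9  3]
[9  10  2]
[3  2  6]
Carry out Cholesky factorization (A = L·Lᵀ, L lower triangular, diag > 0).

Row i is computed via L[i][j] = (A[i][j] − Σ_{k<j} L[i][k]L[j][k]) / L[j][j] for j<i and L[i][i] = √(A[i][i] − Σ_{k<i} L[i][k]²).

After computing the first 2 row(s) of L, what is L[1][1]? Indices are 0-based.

L[1][1] = 1

Step 1: L[0][0] = √(9) = 3.
  L[1][0] = (9) / L[0][0] = 3.
Step 2: L[1][1] = √(1) = 1.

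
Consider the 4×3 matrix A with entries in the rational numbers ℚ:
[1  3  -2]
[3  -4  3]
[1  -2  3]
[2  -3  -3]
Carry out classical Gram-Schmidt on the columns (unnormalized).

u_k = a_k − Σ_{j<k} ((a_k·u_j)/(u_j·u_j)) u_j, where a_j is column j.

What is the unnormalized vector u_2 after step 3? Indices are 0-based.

Step 1: u_0 = a_0 = (1, 3, 1, 2).
Step 2: u_1 = a_1 − (-17/15)·u_0 = (62/15, -3/5, -13/15, -11/15).
Step 3: u_2 = a_2 − (4/15)·u_0 − (-157/281)·u_1 = (12/281, 524/281, 632/281, -1108/281).

u_2 = (12/281, 524/281, 632/281, -1108/281)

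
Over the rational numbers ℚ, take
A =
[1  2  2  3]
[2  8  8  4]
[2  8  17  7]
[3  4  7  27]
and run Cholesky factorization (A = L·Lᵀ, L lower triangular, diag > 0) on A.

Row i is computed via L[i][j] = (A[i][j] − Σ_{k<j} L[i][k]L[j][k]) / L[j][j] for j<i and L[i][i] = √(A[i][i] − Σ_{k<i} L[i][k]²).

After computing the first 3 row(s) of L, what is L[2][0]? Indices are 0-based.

L[2][0] = 2

Step 1: L[0][0] = √(1) = 1.
  L[1][0] = (2) / L[0][0] = 2.
Step 2: L[1][1] = √(4) = 2.
  L[2][0] = (2) / L[0][0] = 2.
  L[2][1] = (4) / L[1][1] = 2.
Step 3: L[2][2] = √(9) = 3.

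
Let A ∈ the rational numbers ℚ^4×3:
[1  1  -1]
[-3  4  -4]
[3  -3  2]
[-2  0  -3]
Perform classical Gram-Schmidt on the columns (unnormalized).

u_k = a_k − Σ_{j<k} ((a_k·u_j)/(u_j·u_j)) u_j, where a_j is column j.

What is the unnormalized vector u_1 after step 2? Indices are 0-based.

u_1 = (43/23, 32/23, -9/23, -40/23)

Step 1: u_0 = a_0 = (1, -3, 3, -2).
Step 2: u_1 = a_1 − (-20/23)·u_0 = (43/23, 32/23, -9/23, -40/23).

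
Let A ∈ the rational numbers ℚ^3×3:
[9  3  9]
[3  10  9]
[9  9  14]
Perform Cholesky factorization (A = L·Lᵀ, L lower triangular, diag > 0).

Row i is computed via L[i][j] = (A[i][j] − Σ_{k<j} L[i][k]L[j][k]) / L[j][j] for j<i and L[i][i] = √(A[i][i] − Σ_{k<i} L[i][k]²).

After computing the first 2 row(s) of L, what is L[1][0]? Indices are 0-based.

L[1][0] = 1

Step 1: L[0][0] = √(9) = 3.
  L[1][0] = (3) / L[0][0] = 1.
Step 2: L[1][1] = √(9) = 3.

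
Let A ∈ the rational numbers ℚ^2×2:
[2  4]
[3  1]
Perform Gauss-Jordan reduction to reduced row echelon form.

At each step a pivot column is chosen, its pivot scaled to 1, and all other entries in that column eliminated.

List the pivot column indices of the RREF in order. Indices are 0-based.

pivot columns: 0, 1

pivot(0,0)=2: scale R0 → (1, 2)
  clear (1,0): R1 −= (3)R0 → (0, -5)
pivot(1,1)=-5: scale R1 → (0, 1)
  clear (0,1): R0 −= (2)R1 → (1, 0)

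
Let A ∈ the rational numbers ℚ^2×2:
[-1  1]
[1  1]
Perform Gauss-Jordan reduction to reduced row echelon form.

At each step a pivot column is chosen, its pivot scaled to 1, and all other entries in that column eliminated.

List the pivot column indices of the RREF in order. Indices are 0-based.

[1] R0 /= -1  ⇒  (1, -1)
     R1 -= 1·R0  ⇒  (0, 2)
[2] R1 /= 2  ⇒  (0, 1)
     R0 -= -1·R1  ⇒  (1, 0)

pivot columns: 0, 1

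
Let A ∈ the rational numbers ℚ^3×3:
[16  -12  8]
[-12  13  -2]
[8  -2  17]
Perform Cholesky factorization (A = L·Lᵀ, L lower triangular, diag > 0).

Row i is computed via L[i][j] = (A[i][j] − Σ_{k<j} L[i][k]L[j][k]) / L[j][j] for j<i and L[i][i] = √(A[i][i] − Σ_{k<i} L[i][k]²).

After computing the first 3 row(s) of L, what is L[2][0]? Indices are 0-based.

L[2][0] = 2

Step 1: L[0][0] = √(16) = 4.
  L[1][0] = (-12) / L[0][0] = -3.
Step 2: L[1][1] = √(4) = 2.
  L[2][0] = (8) / L[0][0] = 2.
  L[2][1] = (4) / L[1][1] = 2.
Step 3: L[2][2] = √(9) = 3.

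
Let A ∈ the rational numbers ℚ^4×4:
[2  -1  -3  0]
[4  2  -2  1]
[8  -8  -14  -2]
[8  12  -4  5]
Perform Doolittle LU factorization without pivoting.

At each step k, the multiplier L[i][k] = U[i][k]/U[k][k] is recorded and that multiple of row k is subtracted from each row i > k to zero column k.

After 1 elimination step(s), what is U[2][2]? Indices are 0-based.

k=0: U[0][0]=2
  eliminate (1,0): mult=2, new row 1: (0, 4, 4, 1); set L[1][0]=2
  eliminate (2,0): mult=4, new row 2: (0, -4, -2, -2); set L[2][0]=4
  eliminate (3,0): mult=4, new row 3: (0, 16, 8, 5); set L[3][0]=4

U[2][2] = -2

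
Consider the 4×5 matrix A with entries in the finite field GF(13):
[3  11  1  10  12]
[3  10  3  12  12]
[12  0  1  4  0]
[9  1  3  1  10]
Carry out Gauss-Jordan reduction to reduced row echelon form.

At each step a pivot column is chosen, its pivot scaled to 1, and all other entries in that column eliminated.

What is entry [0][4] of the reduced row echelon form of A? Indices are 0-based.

pivot(0,0)=3: scale R0 → (1, 8, 9, 12, 4)
  clear (1,0): R1 −= (3)R0 → (0, 12, 2, 2, 0)
  clear (2,0): R2 −= (12)R0 → (0, 8, 10, 3, 4)
  clear (3,0): R3 −= (9)R0 → (0, 7, 0, 10, 0)
pivot(1,1)=12: scale R1 → (0, 1, 11, 11, 0)
  clear (0,1): R0 −= (8)R1 → (1, 0, 12, 2, 4)
  clear (2,1): R2 −= (8)R1 → (0, 0, 0, 6, 4)
  clear (3,1): R3 −= (7)R1 → (0, 0, 1, 11, 0)
pivot(2,2): swap R2↔R3
pivot(2,2)=1: scale R2 → (0, 0, 1, 11, 0)
  clear (0,2): R0 −= (12)R2 → (1, 0, 0, 0, 4)
  clear (1,2): R1 −= (11)R2 → (0, 1, 0, 7, 0)
pivot(3,3)=6: scale R3 → (0, 0, 0, 1, 5)
  clear (1,3): R1 −= (7)R3 → (0, 1, 0, 0, 4)
  clear (2,3): R2 −= (11)R3 → (0, 0, 1, 0, 10)

M[0][4] = 4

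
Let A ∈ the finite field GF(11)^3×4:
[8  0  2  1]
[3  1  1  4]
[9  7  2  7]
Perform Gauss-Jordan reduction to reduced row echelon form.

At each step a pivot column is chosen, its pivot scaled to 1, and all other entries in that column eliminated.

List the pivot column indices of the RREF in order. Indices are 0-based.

pivot columns: 0, 1, 2

[1] R0 /= 8  ⇒  (1, 0, 3, 7)
     R1 -= 3·R0  ⇒  (0, 1, 3, 5)
     R2 -= 9·R0  ⇒  (0, 7, 8, 10)
[2] R1 /= 1  ⇒  (0, 1, 3, 5)
     R2 -= 7·R1  ⇒  (0, 0, 9, 8)
[3] R2 /= 9  ⇒  (0, 0, 1, 7)
     R0 -= 3·R2  ⇒  (1, 0, 0, 8)
     R1 -= 3·R2  ⇒  (0, 1, 0, 6)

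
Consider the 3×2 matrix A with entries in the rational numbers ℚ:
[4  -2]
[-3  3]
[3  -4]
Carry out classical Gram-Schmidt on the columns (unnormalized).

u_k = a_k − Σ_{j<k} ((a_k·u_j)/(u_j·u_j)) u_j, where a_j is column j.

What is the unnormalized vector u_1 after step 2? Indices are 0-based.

Step 1: u_0 = a_0 = (4, -3, 3).
Step 2: u_1 = a_1 − (-29/34)·u_0 = (24/17, 15/34, -49/34).

u_1 = (24/17, 15/34, -49/34)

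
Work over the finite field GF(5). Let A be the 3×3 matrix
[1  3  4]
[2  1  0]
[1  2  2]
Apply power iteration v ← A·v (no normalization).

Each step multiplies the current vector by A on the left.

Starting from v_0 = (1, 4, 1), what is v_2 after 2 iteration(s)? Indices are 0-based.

v_0 = (1, 4, 1).
v_1 = A·v_0 = (2, 1, 1).
v_2 = A·v_1 = (4, 0, 1).

v_2 = (4, 0, 1)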